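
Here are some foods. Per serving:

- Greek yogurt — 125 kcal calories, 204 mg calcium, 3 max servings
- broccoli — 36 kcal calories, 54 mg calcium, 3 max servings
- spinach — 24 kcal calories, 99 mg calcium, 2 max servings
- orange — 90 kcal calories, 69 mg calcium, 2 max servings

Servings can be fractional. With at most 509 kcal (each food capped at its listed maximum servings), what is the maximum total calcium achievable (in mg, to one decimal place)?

939.0 mg

Calcium per kcal: spinach 4.125, Greek yogurt 1.632, broccoli 1.5, orange 0.7667.
Take 2 servings of spinach: uses 48 kcal, +198.0 mg calcium (running total 198.0 mg).
Take 3 servings of Greek yogurt: uses 375 kcal, +612.0 mg calcium (running total 810.0 mg).
Take 2.389 servings of broccoli: uses 86 kcal, +129.0 mg calcium (running total 939.0 mg).
Filling greedily by calcium-per-kcal is optimal for one linear limit, giving 939.0 mg.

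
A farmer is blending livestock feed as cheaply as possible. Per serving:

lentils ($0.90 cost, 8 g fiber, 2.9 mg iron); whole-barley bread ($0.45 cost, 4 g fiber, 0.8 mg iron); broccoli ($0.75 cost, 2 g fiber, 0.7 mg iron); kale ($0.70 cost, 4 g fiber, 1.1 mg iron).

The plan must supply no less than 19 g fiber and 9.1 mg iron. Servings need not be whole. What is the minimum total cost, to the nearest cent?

Compare the cost at each extreme point of the feasible region.
lentils only: max(19/8, 9.1/2.9) = 3.138 servings → $2.82.
whole-barley bread only: max(19/4, 9.1/0.8) = 11.38 servings → $5.12.
broccoli only: max(19/2, 9.1/0.7) = 13 servings → $9.75.
kale only: max(19/4, 9.1/1.1) = 8.273 servings → $5.79.
lentils + whole-barley bread with both targets exact would need a negative amount; discard.
lentils + broccoli with both targets exact would need a negative amount; discard.
lentils + kale with both targets exact would need a negative amount; discard.
whole-barley bread + broccoli: the both-tight solution has a negative serving — not a feasible corner.
whole-barley bread + kale with both targets exact would need a negative amount; discard.
broccoli + kale with both targets exact would need a negative amount; discard.
Cheapest feasible corner: $2.82.

$2.82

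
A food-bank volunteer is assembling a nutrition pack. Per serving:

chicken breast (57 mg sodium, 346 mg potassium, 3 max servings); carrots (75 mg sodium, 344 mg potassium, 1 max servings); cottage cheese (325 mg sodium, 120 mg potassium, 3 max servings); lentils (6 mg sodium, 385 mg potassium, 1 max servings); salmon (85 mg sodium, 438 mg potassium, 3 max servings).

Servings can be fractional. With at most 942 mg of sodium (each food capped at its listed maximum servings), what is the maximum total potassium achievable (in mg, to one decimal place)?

3241.6 mg

Potassium per mg sodium: lentils 64.17, chicken breast 6.07, salmon 5.153, carrots 4.587, cottage cheese 0.3692.
Take 1 serving of lentils: uses 6 mg sodium, +385.0 mg potassium (running total 385.0 mg).
Take 3 servings of chicken breast: uses 171 mg sodium, +1038.0 mg potassium (running total 1423.0 mg).
Take 3 servings of salmon: uses 255 mg sodium, +1314.0 mg potassium (running total 2737.0 mg).
Take 1 serving of carrots: uses 75 mg sodium, +344.0 mg potassium (running total 3081.0 mg).
Take 1.338 servings of cottage cheese: uses 435 mg sodium, +160.6 mg potassium (running total 3241.6 mg).
Filling greedily by potassium-per-mg sodium is optimal for one linear limit, giving 3241.6 mg.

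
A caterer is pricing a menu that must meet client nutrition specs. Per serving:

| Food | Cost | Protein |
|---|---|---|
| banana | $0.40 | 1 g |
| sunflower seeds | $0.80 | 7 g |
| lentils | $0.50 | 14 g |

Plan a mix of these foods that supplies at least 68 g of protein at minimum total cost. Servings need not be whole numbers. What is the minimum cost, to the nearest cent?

Cost per g of protein: lentils $0.0357, sunflower seeds $0.1143, banana $0.4000.
With no serving limits, use only lentils: 68 g / 14 g = 4.857 servings × $0.50 = $2.43.

$2.43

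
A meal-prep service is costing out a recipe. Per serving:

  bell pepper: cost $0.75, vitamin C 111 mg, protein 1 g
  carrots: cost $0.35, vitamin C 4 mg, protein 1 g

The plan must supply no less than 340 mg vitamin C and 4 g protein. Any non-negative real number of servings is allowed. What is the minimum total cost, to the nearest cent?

For a min-cost LP with two ≥-constraints, a basic feasible solution has at most two positive variables.
bell pepper only: max(340/111, 4/1) = 4 servings → $3.00.
carrots only: max(340/4, 4/1) = 85 servings → $29.75.
bell pepper + carrots with both tight: 3.028 servings and 0.972 servings → $2.61.
The minimum over all feasible corners is $2.61.

$2.61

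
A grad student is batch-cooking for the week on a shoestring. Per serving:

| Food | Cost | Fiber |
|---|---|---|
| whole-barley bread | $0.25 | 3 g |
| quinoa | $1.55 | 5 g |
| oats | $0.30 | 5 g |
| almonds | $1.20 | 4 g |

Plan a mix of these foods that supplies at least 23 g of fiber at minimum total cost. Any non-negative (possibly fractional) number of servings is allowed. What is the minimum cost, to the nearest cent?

Cost per g of fiber: oats $0.0600, whole-barley bread $0.0833, almonds $0.3000, quinoa $0.3100.
With no serving limits, use only oats: 23 g / 5 g = 4.6 servings × $0.30 = $1.38.

$1.38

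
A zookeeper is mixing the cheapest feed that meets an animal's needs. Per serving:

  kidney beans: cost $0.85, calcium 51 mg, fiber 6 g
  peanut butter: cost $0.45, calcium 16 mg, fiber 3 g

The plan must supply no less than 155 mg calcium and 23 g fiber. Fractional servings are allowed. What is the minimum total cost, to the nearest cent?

With two linear requirements the optimum uses one or two foods; enumerate the corners.
kidney beans only: max(155/51, 23/6) = 3.833 servings → $3.26.
peanut butter only: max(155/16, 23/3) = 9.688 servings → $4.36.
kidney beans + peanut butter with both tight: 1.702 servings and 4.263 servings → $3.36.
The minimum over all feasible corners is $3.26.

$3.26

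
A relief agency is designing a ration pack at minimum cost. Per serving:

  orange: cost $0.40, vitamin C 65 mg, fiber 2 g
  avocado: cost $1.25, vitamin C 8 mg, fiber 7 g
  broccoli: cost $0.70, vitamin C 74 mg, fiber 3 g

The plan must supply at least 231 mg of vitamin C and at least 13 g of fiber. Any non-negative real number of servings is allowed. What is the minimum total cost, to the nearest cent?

An LP optimum is at a vertex; with two nutrient constraints at most two foods are used. Check each candidate.
orange only: max(231/65, 13/2) = 6.5 servings → $2.60.
avocado only: max(231/8, 13/7) = 28.88 servings → $36.09.
broccoli only: max(231/74, 13/3) = 4.333 servings → $3.03.
orange + avocado with both tight: 3.446 servings and 0.8724 servings → $2.47.
orange + broccoli with both targets exact would need a negative amount; discard.
avocado + broccoli with both tight: 0.5445 servings and 3.063 servings → $2.82.
Cheapest feasible corner: $2.47.

$2.47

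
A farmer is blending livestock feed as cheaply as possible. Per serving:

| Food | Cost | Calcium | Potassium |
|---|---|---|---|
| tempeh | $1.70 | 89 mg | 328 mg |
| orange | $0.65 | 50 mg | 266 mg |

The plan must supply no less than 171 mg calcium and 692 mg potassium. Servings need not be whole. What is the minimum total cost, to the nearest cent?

tempeh only: max(171/89, 692/328) = 2.11 servings → $3.59.
orange only: max(171/50, 692/266) = 3.42 servings → $2.22.
tempeh + orange with both tight: 1.497 servings and 0.7561 servings → $3.04.
So the least-cost plan costs $2.22.

$2.22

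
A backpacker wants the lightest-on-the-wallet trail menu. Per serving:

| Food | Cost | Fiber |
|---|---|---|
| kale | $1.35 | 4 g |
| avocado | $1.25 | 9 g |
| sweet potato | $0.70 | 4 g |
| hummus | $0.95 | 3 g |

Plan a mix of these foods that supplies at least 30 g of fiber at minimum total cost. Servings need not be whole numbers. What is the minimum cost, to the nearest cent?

Cost per g of fiber: avocado $0.1389, sweet potato $0.1750, hummus $0.3167, kale $0.3375.
With no serving limits, use only avocado: 30 g / 9 g = 3.333 servings × $1.25 = $4.17.

$4.17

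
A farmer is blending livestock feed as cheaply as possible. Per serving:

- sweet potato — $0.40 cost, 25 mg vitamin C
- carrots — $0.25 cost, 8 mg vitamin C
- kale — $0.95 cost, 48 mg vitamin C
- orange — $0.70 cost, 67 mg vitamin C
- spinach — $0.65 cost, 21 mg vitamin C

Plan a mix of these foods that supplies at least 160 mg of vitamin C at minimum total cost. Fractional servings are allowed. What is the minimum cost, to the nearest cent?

$1.67

Cost per mg of vitamin C: orange $0.0104, sweet potato $0.0160, kale $0.0198, spinach $0.0310, carrots $0.0312.
With no serving limits, use only orange: 160 mg / 67 mg = 2.388 servings × $0.70 = $1.67.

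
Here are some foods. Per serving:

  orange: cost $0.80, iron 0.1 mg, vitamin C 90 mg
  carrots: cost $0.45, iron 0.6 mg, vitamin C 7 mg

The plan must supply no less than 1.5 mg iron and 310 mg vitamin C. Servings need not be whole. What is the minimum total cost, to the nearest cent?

$3.51

Minimising a linear cost over {iron ≥ 1.5, vitamin C ≥ 310, servings ≥ 0} — the optimum is at a vertex, using one or two foods.
orange only: max(1.5/0.1, 310/90) = 15 servings → $12.00.
carrots only: max(1.5/0.6, 310/7) = 44.29 servings → $19.93.
orange + carrots with both tight: 3.293 servings and 1.951 servings → $3.51.
Cheapest feasible corner: $3.51.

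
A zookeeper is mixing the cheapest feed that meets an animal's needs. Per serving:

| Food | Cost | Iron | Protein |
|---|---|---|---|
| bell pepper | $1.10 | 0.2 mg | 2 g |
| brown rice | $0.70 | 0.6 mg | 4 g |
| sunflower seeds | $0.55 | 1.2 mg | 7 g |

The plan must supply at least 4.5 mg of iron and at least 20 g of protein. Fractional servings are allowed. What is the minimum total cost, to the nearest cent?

$2.06

A basic optimal solution has at most two foods positive. Try each food alone and each pair with both targets met exactly.
bell pepper only: max(4.5/0.2, 20/2) = 22.5 servings → $24.75.
brown rice only: max(4.5/0.6, 20/4) = 7.5 servings → $5.25.
sunflower seeds only: max(4.5/1.2, 20/7) = 3.75 servings → $2.06.
bell pepper + brown rice with both targets exact would need a negative amount; discard.
bell pepper + sunflower seeds: intersection lies outside the first quadrant.
brown rice + sunflower seeds: the both-tight solution has a negative serving — not a feasible corner.
The minimum over all feasible corners is $2.06.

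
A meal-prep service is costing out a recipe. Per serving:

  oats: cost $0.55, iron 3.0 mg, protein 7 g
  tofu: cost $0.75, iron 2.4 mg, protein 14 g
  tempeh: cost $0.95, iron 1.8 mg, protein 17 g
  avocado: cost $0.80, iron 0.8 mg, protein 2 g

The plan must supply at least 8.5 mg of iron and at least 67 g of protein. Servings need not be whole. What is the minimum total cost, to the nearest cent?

This is a tiny linear program; its minimum lies at a vertex of the feasible set. List the vertices and price them.
oats only: max(8.5/3.0, 67/7) = 9.571 servings → $5.26.
tofu only: max(8.5/2.4, 67/14) = 4.786 servings → $3.59.
tempeh only: max(8.5/1.8, 67/17) = 4.722 servings → $4.49.
avocado only: max(8.5/0.8, 67/2) = 33.5 servings → $26.80.
oats + tofu: the both-tight solution has a negative serving — not a feasible corner.
oats + tempeh with both tight: 0.6224 servings and 3.685 servings → $3.84.
oats + avocado with both targets exact would need a negative amount; discard.
tofu + tempeh with both tight: 1.532 servings and 2.679 servings → $3.69.
tofu + avocado with both targets exact would need a negative amount; discard.
tempeh + avocado with both tight: 3.66 servings and 2.39 servings → $5.39.
So the least-cost plan costs $3.59.

$3.59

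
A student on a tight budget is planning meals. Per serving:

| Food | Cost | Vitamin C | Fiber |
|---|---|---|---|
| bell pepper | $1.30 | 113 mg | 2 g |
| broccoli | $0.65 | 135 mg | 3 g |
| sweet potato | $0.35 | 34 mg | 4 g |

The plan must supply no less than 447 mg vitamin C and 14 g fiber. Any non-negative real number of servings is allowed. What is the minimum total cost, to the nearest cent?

$2.39

An LP optimum is at a vertex; with two nutrient constraints at most two foods are used. Check each candidate.
bell pepper only: max(447/113, 14/2) = 7 servings → $9.10.
broccoli only: max(447/135, 14/3) = 4.667 servings → $3.03.
sweet potato only: max(447/34, 14/4) = 13.15 servings → $4.60.
bell pepper + broccoli: the both-tight solution has a negative serving — not a feasible corner.
bell pepper + sweet potato with both tight: 3.417 servings and 1.792 servings → $5.07.
broccoli + sweet potato with both tight: 2.995 servings and 1.253 servings → $2.39.
Cheapest feasible corner: $2.39.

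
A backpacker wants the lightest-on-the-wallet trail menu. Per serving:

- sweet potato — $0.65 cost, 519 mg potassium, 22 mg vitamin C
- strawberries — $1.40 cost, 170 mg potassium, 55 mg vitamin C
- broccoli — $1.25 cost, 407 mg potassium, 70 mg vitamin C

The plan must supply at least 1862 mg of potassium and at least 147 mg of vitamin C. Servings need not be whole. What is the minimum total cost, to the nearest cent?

$3.29

For a min-cost LP with two ≥-constraints, a basic feasible solution has at most two positive variables.
sweet potato only: max(1862/519, 147/22) = 6.682 servings → $4.34.
strawberries only: max(1862/170, 147/55) = 10.95 servings → $15.33.
broccoli only: max(1862/407, 147/70) = 4.575 servings → $5.72.
sweet potato + strawberries with both tight: 3.121 servings and 1.424 servings → $4.02.
sweet potato + broccoli with both tight: 2.576 servings and 1.291 servings → $3.29.
strawberries + broccoli with both targets exact would need a negative amount; discard.
Cheapest feasible corner: $3.29.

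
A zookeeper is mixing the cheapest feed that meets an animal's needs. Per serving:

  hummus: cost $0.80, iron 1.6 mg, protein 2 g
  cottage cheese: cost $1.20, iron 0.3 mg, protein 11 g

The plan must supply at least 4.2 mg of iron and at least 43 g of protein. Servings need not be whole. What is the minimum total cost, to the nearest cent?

hummus only: max(4.2/1.6, 43/2) = 21.5 servings → $17.20.
cottage cheese only: max(4.2/0.3, 43/11) = 14 servings → $16.80.
hummus + cottage cheese with both tight: 1.959 servings and 3.553 servings → $5.83.
The minimum over all feasible corners is $5.83.

$5.83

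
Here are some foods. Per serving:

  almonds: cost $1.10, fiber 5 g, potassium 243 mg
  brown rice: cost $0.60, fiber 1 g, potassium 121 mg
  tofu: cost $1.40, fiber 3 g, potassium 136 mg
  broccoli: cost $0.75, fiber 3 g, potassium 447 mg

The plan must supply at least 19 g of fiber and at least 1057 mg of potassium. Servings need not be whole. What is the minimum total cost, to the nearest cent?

The cheapest plan sits at a corner of the feasible region — with two constraints it uses at most two foods.
almonds only: max(19/5, 1057/243) = 4.35 servings → $4.78.
brown rice only: max(19/1, 1057/121) = 19 servings → $11.40.
tofu only: max(19/3, 1057/136) = 7.772 servings → $10.88.
broccoli only: max(19/3, 1057/447) = 6.333 servings → $4.75.
almonds + brown rice with both tight: 3.431 servings and 1.845 servings → $4.88.
almonds + tofu: the both-tight solution has a negative serving — not a feasible corner.
almonds + broccoli with both tight: 3.534 servings and 0.4436 servings → $4.22.
brown rice + tofu with both tight: 2.586 servings and 5.471 servings → $9.21.
brown rice + broccoli with both targets exact would need a negative amount; discard.
tofu + broccoli with both tight: 5.704 servings and 0.6292 servings → $8.46.
Cheapest feasible corner: $4.22.

$4.22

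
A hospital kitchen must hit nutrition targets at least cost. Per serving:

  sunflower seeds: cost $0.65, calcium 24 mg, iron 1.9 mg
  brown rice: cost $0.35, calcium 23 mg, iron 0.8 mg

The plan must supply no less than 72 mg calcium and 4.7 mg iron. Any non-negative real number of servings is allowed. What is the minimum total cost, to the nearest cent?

The cheapest plan sits at a corner of the feasible region — with two constraints it uses at most two foods.
sunflower seeds only: max(72/24, 4.7/1.9) = 3 servings → $1.95.
brown rice only: max(72/23, 4.7/0.8) = 5.875 servings → $2.06.
sunflower seeds + brown rice with both tight: 2.061 servings and 0.9796 servings → $1.68.
The minimum over all feasible corners is $1.68.

$1.68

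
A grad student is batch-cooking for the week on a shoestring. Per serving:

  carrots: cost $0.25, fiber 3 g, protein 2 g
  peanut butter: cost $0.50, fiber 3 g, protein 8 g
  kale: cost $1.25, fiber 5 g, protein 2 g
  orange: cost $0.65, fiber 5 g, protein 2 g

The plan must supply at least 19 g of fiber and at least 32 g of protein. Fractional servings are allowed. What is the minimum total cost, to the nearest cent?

$2.39

Two binding constraints pin down two serving amounts, so the optimal mix uses at most two foods. The candidates are each food alone (scaled to the tighter of fiber/protein) and each pair with both constraints tight.
carrots only: max(19/3, 32/2) = 16 servings → $4.00.
peanut butter only: max(19/3, 32/8) = 6.333 servings → $3.17.
kale only: max(19/5, 32/2) = 16 servings → $20.00.
orange only: max(19/5, 32/2) = 16 servings → $10.40.
carrots + peanut butter with both tight: 3.111 servings and 3.222 servings → $2.39.
carrots + kale with both targets exact would need a negative amount; discard.
carrots + orange with both targets exact would need a negative amount; discard.
peanut butter + kale with both tight: 3.588 servings and 1.647 servings → $3.85.
peanut butter + orange with both tight: 3.588 servings and 1.647 servings → $2.86.
kale + orange (both tight): parallel constraints — no distinct corner.
So the least-cost plan costs $2.39.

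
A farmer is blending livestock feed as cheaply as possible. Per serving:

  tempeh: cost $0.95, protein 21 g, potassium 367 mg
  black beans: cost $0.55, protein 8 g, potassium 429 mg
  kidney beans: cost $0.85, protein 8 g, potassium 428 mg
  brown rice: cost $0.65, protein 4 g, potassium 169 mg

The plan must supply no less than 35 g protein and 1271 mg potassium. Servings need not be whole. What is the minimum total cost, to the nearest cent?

Two binding constraints pin down two serving amounts, so the optimal mix uses at most two foods. The candidates are each food alone (scaled to the tighter of protein/potassium) and each pair with both constraints tight.
tempeh only: max(35/21, 1271/367) = 3.463 servings → $3.29.
black beans only: max(35/8, 1271/429) = 4.375 servings → $2.41.
kidney beans only: max(35/8, 1271/428) = 4.375 servings → $3.72.
brown rice only: max(35/4, 1271/169) = 8.75 servings → $5.69.
tempeh + black beans with both tight: 0.7981 servings and 2.28 servings → $2.01.
tempeh + kidney beans with both tight: 0.7951 servings and 2.288 servings → $2.70.
tempeh + brown rice with both tight: 0.3993 servings and 6.654 servings → $4.70.
black beans + kidney beans: intersection lies outside the first quadrant.
black beans + brown rice with both targets exact would need a negative amount; discard.
kidney beans + brown rice: intersection lies outside the first quadrant.
The minimum over all feasible corners is $2.01.

$2.01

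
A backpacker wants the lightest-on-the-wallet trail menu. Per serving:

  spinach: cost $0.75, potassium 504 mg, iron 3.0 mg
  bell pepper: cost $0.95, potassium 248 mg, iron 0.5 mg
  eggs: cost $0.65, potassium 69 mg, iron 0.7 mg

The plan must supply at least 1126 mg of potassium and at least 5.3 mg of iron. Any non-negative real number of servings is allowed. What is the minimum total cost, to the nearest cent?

$1.68

spinach only: max(1126/504, 5.3/3.0) = 2.234 servings → $1.68.
bell pepper only: max(1126/248, 5.3/0.5) = 10.6 servings → $10.07.
eggs only: max(1126/69, 5.3/0.7) = 16.32 servings → $10.61.
spinach + bell pepper with both tight: 1.527 servings and 1.437 servings → $2.51.
spinach + eggs: intersection lies outside the first quadrant.
bell pepper + eggs with both tight: 3.037 servings and 5.402 servings → $6.40.
Cheapest feasible corner: $1.68.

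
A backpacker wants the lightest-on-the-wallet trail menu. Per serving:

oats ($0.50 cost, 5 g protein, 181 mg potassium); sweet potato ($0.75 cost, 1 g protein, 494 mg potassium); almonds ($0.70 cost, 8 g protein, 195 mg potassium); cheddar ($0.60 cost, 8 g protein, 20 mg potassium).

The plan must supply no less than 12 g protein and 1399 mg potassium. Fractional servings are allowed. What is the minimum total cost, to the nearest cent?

Compare the cost at each extreme point of the feasible region.
oats only: max(12/5, 1399/181) = 7.729 servings → $3.86.
sweet potato only: max(12/1, 1399/494) = 12 servings → $9.00.
almonds only: max(12/8, 1399/195) = 7.174 servings → $5.02.
cheddar only: max(12/8, 1399/20) = 69.95 servings → $41.97.
oats + sweet potato with both tight: 1.979 servings and 2.107 servings → $2.57.
oats + almonds: intersection lies outside the first quadrant.
oats + cheddar with both targets exact would need a negative amount; discard.
sweet potato + almonds with both tight: 2.356 servings and 1.205 servings → $2.61.
sweet potato + cheddar with both tight: 2.785 servings and 1.152 servings → $2.78.
almonds + cheddar: the both-tight solution has a negative serving — not a feasible corner.
The minimum over all feasible corners is $2.57.

$2.57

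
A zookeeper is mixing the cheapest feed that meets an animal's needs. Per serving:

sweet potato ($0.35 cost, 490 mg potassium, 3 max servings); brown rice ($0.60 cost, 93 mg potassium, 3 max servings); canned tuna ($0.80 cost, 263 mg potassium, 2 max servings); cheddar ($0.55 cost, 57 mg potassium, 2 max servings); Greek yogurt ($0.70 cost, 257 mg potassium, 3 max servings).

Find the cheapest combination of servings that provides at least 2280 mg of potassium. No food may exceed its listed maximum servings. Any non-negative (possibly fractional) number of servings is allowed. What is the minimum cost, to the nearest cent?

Cost per mg of potassium: sweet potato $0.0007, Greek yogurt $0.0027, canned tuna $0.0030, brown rice $0.0065, cheddar $0.0096.
Take 3 servings of sweet potato: +1470.0 mg potassium for $1.05 (total $1.05, still need 810.0 mg).
Take 3 servings of Greek yogurt: +771.0 mg potassium for $2.10 (total $3.15, still need 39.0 mg).
Take 0.1483 servings of canned tuna: +39.0 mg potassium for $0.12 (total $3.27, still need 0.0 mg).
Filling from the cheapest source first is optimal under one linear minimum: $3.27.

$3.27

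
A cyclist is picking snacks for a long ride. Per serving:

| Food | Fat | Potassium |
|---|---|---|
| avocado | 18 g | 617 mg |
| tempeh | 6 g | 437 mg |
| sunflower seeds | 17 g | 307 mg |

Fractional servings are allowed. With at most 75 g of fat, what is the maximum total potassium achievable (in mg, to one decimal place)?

Potassium per g fat: tempeh 72.83, avocado 34.28, sunflower seeds 18.06.
With no serving limits, spend the whole fat allowance on tempeh: 75 g / 6 g × 437 mg = 5462.5 mg.

5462.5 mg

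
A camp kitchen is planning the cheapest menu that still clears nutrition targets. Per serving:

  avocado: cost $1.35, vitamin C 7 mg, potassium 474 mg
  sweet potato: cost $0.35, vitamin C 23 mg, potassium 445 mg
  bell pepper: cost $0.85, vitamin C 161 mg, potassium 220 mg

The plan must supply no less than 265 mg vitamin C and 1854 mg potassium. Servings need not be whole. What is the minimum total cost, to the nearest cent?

An LP optimum is at a vertex; with two nutrient constraints at most two foods are used. Check each candidate.
avocado only: max(265/7, 1854/474) = 37.86 servings → $51.11.
sweet potato only: max(265/23, 1854/445) = 11.52 servings → $4.03.
bell pepper only: max(265/161, 1854/220) = 8.427 servings → $7.16.
avocado + sweet potato: intersection lies outside the first quadrant.
avocado + bell pepper with both tight: 3.212 servings and 1.506 servings → $5.62.
sweet potato + bell pepper with both tight: 3.607 servings and 1.131 servings → $2.22.
The minimum over all feasible corners is $2.22.

$2.22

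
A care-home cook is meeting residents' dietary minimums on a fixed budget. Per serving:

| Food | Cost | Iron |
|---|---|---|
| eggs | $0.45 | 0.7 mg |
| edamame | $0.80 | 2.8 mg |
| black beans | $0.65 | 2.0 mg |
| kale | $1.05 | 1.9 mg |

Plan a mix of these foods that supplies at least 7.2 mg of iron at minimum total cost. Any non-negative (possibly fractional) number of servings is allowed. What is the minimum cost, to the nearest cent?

Cost per mg of iron: edamame $0.2857, black beans $0.3250, kale $0.5526, eggs $0.6429.
With no serving limits, use only edamame: 7.2 mg / 2.8 mg = 2.571 servings × $0.80 = $2.06.

$2.06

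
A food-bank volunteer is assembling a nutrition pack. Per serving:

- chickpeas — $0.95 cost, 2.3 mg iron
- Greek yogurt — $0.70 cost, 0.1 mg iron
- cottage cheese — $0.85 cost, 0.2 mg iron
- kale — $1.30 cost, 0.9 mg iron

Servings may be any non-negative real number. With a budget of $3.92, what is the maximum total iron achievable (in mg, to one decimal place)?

Iron per dollar: chickpeas 2.421, kale 0.6923, cottage cheese 0.2353, Greek yogurt 0.1429.
With no serving limits, spend the whole cost allowance on chickpeas: $3.92 / $0.95 × 2.3 mg = 9.5 mg.

9.5 mg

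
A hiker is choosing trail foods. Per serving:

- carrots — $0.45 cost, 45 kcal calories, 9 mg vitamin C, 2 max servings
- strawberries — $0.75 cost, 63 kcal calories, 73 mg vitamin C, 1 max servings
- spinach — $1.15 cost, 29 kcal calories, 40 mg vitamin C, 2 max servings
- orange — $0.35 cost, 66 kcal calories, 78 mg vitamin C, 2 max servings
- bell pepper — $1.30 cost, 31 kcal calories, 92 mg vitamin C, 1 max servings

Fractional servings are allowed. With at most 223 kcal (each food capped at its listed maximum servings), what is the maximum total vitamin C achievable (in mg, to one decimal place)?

330.3 mg

Vitamin C per kcal: bell pepper 2.968, spinach 1.379, orange 1.182, strawberries 1.159, carrots 0.2.
Take 1 serving of bell pepper: uses 31 kcal, +92.0 mg vitamin C (running total 92.0 mg).
Take 2 servings of spinach: uses 58 kcal, +80.0 mg vitamin C (running total 172.0 mg).
Take 2 servings of orange: uses 132 kcal, +156.0 mg vitamin C (running total 328.0 mg).
Take 0.03175 servings of strawberries: uses 2 kcal, +2.3 mg vitamin C (running total 330.3 mg).
Greedy by best ratio exhausts the calories allowance optimally: 330.3 mg.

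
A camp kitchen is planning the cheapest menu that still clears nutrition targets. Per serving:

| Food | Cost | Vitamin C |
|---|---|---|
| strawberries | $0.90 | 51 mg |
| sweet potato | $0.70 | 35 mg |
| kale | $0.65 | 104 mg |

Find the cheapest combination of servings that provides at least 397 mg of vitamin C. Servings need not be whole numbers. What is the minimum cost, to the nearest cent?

$2.48

Cost per mg of vitamin C: kale $0.0063, strawberries $0.0176, sweet potato $0.0200.
With no serving limits, use only kale: 397 mg / 104 mg = 3.817 servings × $0.65 = $2.48.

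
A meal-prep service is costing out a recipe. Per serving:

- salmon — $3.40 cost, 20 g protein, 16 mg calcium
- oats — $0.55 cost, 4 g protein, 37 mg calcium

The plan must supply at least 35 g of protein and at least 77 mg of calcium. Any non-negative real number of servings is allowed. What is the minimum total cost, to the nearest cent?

$4.81

This is a tiny linear program; its minimum lies at a vertex of the feasible set. List the vertices and price them.
salmon only: max(35/20, 77/16) = 4.812 servings → $16.36.
oats only: max(35/4, 77/37) = 8.75 servings → $4.81.
salmon + oats with both tight: 1.46 servings and 1.45 servings → $5.76.
Cheapest feasible corner: $4.81.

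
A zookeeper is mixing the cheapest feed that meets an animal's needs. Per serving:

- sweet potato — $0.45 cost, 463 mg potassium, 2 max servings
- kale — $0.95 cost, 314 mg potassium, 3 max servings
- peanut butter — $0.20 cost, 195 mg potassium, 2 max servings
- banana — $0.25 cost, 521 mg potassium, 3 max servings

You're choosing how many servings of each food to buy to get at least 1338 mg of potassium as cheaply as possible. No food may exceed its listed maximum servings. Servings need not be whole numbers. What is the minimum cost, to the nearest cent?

Cost per mg of potassium: banana $0.0005, sweet potato $0.0010, peanut butter $0.0010, kale $0.0030.
Take 2.568 servings of banana: +1338.0 mg potassium for $0.64 (total $0.64, still need 0.0 mg).
Filling from the cheapest source first is optimal under one linear minimum: $0.64.

$0.64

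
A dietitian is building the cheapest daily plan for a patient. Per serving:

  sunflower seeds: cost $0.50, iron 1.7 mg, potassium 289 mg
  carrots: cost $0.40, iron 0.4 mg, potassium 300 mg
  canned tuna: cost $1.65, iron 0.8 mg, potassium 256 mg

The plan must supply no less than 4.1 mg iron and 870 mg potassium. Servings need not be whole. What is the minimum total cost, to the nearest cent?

$1.42

For a min-cost LP with two ≥-constraints, a basic feasible solution has at most two positive variables.
sunflower seeds only: max(4.1/1.7, 870/289) = 3.01 servings → $1.51.
carrots only: max(4.1/0.4, 870/300) = 10.25 servings → $4.10.
canned tuna only: max(4.1/0.8, 870/256) = 5.125 servings → $8.46.
sunflower seeds + carrots with both tight: 2.236 servings and 0.7457 servings → $1.42.
sunflower seeds + canned tuna with both tight: 1.733 servings and 1.442 servings → $3.25.
carrots + canned tuna: intersection lies outside the first quadrant.
The minimum over all feasible corners is $1.42.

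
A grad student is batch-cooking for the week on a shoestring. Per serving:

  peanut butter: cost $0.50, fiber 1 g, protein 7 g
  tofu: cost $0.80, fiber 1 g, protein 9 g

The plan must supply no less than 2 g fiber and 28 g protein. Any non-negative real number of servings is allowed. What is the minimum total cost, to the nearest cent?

$2.00

This is a tiny linear program; its minimum lies at a vertex of the feasible set. List the vertices and price them.
peanut butter only: max(2/1, 28/7) = 4 servings → $2.00.
tofu only: max(2/1, 28/9) = 3.111 servings → $2.49.
peanut butter + tofu with both targets exact would need a negative amount; discard.
Cheapest feasible corner: $2.00.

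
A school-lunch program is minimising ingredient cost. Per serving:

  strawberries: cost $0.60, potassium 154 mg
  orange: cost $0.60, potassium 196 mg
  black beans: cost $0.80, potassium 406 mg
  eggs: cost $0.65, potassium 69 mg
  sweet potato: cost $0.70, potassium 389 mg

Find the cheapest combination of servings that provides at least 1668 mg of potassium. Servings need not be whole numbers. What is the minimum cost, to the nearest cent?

$3.00

Cost per mg of potassium: sweet potato $0.0018, black beans $0.0020, orange $0.0031, strawberries $0.0039, eggs $0.0094.
With no serving limits, use only sweet potato: 1668 mg / 389 mg = 4.288 servings × $0.70 = $3.00.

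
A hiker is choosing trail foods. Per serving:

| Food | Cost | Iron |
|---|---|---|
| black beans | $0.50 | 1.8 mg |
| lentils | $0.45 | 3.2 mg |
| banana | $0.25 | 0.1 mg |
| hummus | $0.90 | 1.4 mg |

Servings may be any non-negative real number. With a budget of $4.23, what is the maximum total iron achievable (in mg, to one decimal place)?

Iron per dollar: lentils 7.111, black beans 3.6, hummus 1.556, banana 0.4.
With no serving limits, spend the whole cost allowance on lentils: $4.23 / $0.45 × 3.2 mg = 30.1 mg.

30.1 mg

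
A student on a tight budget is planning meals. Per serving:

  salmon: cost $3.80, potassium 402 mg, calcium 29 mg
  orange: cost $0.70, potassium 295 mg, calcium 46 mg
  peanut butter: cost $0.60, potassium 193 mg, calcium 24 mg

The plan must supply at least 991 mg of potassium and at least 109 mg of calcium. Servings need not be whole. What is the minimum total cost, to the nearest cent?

$2.35

salmon only: max(991/402, 109/29) = 3.759 servings → $14.28.
orange only: max(991/295, 109/46) = 3.359 servings → $2.35.
peanut butter only: max(991/193, 109/24) = 5.135 servings → $3.08.
salmon + orange with both tight: 1.352 servings and 1.517 servings → $6.20.
salmon + peanut butter with both tight: 0.6781 servings and 3.722 servings → $4.81.
orange + peanut butter: intersection lies outside the first quadrant.
The minimum over all feasible corners is $2.35.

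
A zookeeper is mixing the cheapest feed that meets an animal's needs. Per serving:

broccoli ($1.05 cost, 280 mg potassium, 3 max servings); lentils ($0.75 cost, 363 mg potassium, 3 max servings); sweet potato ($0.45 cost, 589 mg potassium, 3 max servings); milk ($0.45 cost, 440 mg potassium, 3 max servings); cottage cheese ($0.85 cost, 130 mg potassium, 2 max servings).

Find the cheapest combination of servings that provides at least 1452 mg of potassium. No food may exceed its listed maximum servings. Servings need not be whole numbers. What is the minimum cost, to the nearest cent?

Cost per mg of potassium: sweet potato $0.0008, milk $0.0010, lentils $0.0021, broccoli $0.0037, cottage cheese $0.0065.
Take 2.465 servings of sweet potato: +1452.0 mg potassium for $1.11 (total $1.11, still need 0.0 mg).
Filling from the cheapest source first is optimal under one linear minimum: $1.11.

$1.11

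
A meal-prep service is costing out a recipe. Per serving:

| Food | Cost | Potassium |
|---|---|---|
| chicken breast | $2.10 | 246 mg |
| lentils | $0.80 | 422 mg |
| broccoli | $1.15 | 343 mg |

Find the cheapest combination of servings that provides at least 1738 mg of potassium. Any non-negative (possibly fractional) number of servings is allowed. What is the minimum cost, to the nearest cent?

Cost per mg of potassium: lentils $0.0019, broccoli $0.0034, chicken breast $0.0085.
With no serving limits, use only lentils: 1738 mg / 422 mg = 4.118 servings × $0.80 = $3.29.

$3.29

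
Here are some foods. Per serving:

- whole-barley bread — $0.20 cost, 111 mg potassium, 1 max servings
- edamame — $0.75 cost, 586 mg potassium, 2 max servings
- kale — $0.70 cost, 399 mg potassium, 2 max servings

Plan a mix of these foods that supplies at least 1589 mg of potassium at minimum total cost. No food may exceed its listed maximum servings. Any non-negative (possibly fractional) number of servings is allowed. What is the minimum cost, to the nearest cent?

$2.23

Cost per mg of potassium: edamame $0.0013, kale $0.0018, whole-barley bread $0.0018.
Take 2 servings of edamame: +1172.0 mg potassium for $1.50 (total $1.50, still need 417.0 mg).
Take 1.045 servings of kale: +417.0 mg potassium for $0.73 (total $2.23, still need 0.0 mg).
Filling from the cheapest source first is optimal under one linear minimum: $2.23.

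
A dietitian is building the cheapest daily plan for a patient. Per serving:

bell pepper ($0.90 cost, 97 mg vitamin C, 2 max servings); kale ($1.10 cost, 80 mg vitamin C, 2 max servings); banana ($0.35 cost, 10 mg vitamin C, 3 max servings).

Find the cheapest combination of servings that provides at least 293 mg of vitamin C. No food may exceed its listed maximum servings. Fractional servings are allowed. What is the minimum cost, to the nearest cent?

$3.16

Cost per mg of vitamin C: bell pepper $0.0093, kale $0.0138, banana $0.0350.
Take 2 servings of bell pepper: +194.0 mg vitamin C for $1.80 (total $1.80, still need 99.0 mg).
Take 1.238 servings of kale: +99.0 mg vitamin C for $1.36 (total $3.16, still need 0.0 mg).
Greedy by cheapest-per-mg is optimal for a single linear constraint, so the minimum cost is $3.16.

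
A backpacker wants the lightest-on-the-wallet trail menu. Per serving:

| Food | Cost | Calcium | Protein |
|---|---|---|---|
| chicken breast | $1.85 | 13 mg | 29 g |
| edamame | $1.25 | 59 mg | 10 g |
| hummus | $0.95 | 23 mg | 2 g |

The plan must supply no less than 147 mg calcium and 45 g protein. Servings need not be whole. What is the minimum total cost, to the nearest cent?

$4.29

With two linear requirements the optimum uses one or two foods; enumerate the corners.
chicken breast only: max(147/13, 45/29) = 11.31 servings → $20.92.
edamame only: max(147/59, 45/10) = 4.5 servings → $5.62.
hummus only: max(147/23, 45/2) = 22.5 servings → $21.38.
chicken breast + edamame with both tight: 0.7495 servings and 2.326 servings → $4.29.
chicken breast + hummus with both tight: 1.156 servings and 5.738 servings → $7.59.
edamame + hummus: intersection lies outside the first quadrant.
Cheapest feasible corner: $4.29.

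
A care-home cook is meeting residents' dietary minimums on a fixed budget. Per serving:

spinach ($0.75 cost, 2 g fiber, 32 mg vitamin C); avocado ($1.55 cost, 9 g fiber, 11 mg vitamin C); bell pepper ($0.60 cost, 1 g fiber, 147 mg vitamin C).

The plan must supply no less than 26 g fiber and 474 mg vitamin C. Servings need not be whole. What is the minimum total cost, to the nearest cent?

$5.78

The cheapest plan sits at a corner of the feasible region — with two constraints it uses at most two foods.
spinach only: max(26/2, 474/32) = 14.81 servings → $11.11.
avocado only: max(26/9, 474/11) = 43.09 servings → $66.79.
bell pepper only: max(26/1, 474/147) = 26 servings → $15.60.
spinach + avocado: intersection lies outside the first quadrant.
spinach + bell pepper with both tight: 12.78 servings and 0.4427 servings → $9.85.
avocado + bell pepper with both tight: 2.552 servings and 3.034 servings → $5.78.
The minimum over all feasible corners is $5.78.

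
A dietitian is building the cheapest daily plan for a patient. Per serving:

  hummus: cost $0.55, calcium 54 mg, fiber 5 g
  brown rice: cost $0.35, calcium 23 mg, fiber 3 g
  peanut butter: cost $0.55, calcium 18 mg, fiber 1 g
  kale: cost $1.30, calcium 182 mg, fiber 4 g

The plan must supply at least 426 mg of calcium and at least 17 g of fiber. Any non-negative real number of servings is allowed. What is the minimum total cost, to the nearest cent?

Compare the cost at each extreme point of the feasible region.
hummus only: max(426/54, 17/5) = 7.889 servings → $4.34.
brown rice only: max(426/23, 17/3) = 18.52 servings → $6.48.
peanut butter only: max(426/18, 17/1) = 23.67 servings → $13.02.
kale only: max(426/182, 17/4) = 4.25 servings → $5.53.
hummus + brown rice: the both-tight solution has a negative serving — not a feasible corner.
hummus + peanut butter: intersection lies outside the first quadrant.
hummus + kale with both tight: 2.003 servings and 1.746 servings → $3.37.
brown rice + peanut butter with both targets exact would need a negative amount; discard.
brown rice + kale with both tight: 3.062 servings and 1.954 servings → $3.61.
peanut butter + kale with both tight: 12.64 servings and 1.091 servings → $8.37.
Cheapest feasible corner: $3.37.

$3.37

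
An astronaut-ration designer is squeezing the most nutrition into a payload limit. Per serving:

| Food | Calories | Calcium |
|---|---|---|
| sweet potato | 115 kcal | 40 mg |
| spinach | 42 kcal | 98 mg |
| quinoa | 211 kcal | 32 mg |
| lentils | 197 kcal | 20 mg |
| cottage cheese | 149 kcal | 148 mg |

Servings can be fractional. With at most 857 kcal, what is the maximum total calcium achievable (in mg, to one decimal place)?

Calcium per kcal: spinach 2.333, cottage cheese 0.9933, sweet potato 0.3478, quinoa 0.1517, lentils 0.1015.
With no serving limits, spend the whole calories allowance on spinach: 857 kcal / 42 kcal × 98 mg = 1999.7 mg.

1999.7 mg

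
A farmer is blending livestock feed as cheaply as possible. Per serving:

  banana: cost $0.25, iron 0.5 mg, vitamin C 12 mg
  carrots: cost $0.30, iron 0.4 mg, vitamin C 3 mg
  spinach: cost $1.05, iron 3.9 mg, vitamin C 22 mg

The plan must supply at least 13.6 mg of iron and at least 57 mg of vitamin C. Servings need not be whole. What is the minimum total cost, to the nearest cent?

$3.66

Check every corner: each single food scaled to meet both minima, and each pair solved so both constraints bind.
banana only: max(13.6/0.5, 57/12) = 27.2 servings → $6.80.
carrots only: max(13.6/0.4, 57/3) = 34 servings → $10.20.
spinach only: max(13.6/3.9, 57/22) = 3.487 servings → $3.66.
banana + carrots with both targets exact would need a negative amount; discard.
banana + spinach: the both-tight solution has a negative serving — not a feasible corner.
carrots + spinach with both targets exact would need a negative amount; discard.
The minimum over all feasible corners is $3.66.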